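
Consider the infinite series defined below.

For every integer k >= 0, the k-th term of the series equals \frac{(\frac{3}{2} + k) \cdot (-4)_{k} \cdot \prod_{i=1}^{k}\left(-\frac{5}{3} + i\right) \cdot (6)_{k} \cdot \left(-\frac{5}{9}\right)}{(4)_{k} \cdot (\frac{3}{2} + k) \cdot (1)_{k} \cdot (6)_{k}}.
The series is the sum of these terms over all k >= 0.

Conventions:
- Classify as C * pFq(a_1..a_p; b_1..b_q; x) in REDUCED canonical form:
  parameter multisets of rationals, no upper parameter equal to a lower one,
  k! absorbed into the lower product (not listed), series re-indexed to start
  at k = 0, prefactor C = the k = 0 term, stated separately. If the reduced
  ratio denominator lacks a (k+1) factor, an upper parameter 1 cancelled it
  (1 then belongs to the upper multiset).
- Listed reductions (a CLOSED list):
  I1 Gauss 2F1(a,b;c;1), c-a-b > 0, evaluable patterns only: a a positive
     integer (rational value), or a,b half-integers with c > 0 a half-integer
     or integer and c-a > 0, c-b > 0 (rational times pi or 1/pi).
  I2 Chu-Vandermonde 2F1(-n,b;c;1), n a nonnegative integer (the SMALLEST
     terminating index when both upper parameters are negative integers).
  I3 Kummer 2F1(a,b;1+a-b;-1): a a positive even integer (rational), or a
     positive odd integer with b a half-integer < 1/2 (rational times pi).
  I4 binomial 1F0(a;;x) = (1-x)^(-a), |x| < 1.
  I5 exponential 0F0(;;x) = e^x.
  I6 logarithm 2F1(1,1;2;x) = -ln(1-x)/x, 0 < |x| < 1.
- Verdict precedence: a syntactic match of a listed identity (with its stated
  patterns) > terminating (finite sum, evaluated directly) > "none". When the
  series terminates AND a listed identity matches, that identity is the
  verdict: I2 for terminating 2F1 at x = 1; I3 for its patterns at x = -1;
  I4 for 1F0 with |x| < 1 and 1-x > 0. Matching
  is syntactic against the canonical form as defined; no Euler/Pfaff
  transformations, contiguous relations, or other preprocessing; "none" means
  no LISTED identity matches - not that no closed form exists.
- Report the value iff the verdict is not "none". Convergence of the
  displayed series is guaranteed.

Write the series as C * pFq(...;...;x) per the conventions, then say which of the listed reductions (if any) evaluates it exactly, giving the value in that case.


With C = -\frac{5}{9}: the canonical form is 2F1(-4, -\frac{2}{3}; 4; 1). Verdict at x = 1: Vandermonde's identity (I2) matches (terminating 2F1 at x = 1 with n = 4, b = -2/3, c = 4). Exact value: -\frac{1955}{2187}.

Key observation: x = 1 and the running product (C = -5/9, x = 1) telescopes to a rising factorial.
Step ratio: r(k) = 1 * (k-4) (k-\frac{2}{3}) / [(k+4) (k+1)] - rational in k, leading ratio 1; with t_0 = -\frac{5}{9}, classification follows.


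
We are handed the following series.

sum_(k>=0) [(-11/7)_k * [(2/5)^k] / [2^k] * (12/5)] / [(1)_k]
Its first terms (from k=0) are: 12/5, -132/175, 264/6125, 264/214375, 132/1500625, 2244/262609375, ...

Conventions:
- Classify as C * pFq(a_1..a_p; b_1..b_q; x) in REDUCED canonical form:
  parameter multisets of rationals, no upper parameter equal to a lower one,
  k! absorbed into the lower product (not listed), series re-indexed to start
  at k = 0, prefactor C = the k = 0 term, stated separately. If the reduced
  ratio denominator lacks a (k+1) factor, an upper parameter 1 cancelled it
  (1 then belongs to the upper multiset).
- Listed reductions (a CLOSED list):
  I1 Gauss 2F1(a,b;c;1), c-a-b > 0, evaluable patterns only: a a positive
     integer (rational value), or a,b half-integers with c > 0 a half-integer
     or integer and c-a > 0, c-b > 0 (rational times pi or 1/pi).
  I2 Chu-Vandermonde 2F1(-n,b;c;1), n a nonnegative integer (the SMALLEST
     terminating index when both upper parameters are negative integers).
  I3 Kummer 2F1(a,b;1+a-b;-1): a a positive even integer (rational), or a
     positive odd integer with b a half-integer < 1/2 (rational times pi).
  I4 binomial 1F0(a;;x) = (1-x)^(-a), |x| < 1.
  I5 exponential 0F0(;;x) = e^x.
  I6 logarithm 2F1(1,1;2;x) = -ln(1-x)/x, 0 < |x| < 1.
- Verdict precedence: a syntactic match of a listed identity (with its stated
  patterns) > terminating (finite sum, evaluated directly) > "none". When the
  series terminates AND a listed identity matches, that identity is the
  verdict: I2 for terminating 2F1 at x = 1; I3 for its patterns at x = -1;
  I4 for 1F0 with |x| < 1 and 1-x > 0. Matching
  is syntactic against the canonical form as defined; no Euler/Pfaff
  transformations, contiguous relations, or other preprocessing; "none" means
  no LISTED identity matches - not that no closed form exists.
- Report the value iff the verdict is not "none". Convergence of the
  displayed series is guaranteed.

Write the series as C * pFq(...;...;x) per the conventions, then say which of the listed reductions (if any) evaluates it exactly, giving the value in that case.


x = 1/5 here; the reduced form reads 1F0, upper {-11/7}, lower {-}, C = 12/5. Verdict: the I4 binomial reduction fires (the 1F0 binomial series: exponent 11/7, x = 1/5). Sum: (12/5) * (4/5)^(11/7).

First insight: t_0 = 12/5 here, and (1)_k (C = 12/5, x = 1/5) is k! itself.
Step ratio: r(k) = (1/5) * (k-11/7) / [(k+1)] - poly over poly, x = (1/5) from leading terms; C = 12/5 at k = 0.


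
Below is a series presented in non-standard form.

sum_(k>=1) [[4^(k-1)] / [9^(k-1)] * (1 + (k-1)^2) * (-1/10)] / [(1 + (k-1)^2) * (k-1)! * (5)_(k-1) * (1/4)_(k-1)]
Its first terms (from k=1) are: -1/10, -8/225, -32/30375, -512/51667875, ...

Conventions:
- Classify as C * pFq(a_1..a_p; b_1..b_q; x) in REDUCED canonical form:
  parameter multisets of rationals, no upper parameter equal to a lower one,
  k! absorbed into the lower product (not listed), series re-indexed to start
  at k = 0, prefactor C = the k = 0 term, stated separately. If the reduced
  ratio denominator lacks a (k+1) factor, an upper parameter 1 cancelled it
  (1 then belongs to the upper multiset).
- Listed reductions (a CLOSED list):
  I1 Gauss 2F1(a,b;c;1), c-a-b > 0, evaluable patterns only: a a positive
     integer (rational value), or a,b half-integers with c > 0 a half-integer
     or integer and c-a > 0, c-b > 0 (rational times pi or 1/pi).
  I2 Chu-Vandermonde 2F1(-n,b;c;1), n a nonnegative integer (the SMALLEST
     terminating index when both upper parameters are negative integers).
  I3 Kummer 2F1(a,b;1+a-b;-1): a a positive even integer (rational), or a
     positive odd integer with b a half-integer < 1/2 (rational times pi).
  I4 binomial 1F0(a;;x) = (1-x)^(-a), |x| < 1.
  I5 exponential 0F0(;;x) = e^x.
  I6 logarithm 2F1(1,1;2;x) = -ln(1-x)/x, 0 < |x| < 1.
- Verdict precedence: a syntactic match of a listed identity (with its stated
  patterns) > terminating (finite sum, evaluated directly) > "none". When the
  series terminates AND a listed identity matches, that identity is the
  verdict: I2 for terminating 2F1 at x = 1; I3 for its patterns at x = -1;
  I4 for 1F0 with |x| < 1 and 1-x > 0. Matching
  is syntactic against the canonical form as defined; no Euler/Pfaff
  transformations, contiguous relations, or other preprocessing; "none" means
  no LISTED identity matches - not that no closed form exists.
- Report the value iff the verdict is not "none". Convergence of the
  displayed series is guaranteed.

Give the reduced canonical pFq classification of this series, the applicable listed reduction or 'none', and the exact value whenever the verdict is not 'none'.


At argument 4/9: a 0F2 with upper {-}, lower {1/4, 5}, scaled by C = -1/10. Verdict: none. Every listed pattern misses the 0F2 form at 4/9, upper {-}.

The tell: from the first term -1/10: the factor k^2 + 1 cancels (top and bottom), leaving C = -1/10, x = 4/9.
Term ratio: r(k) = (4/9) * 1 / [(k+1/4) (k+5) (k+1)] - poly over poly, x = (4/9) from leading terms; C = -1/10 at k = 0.


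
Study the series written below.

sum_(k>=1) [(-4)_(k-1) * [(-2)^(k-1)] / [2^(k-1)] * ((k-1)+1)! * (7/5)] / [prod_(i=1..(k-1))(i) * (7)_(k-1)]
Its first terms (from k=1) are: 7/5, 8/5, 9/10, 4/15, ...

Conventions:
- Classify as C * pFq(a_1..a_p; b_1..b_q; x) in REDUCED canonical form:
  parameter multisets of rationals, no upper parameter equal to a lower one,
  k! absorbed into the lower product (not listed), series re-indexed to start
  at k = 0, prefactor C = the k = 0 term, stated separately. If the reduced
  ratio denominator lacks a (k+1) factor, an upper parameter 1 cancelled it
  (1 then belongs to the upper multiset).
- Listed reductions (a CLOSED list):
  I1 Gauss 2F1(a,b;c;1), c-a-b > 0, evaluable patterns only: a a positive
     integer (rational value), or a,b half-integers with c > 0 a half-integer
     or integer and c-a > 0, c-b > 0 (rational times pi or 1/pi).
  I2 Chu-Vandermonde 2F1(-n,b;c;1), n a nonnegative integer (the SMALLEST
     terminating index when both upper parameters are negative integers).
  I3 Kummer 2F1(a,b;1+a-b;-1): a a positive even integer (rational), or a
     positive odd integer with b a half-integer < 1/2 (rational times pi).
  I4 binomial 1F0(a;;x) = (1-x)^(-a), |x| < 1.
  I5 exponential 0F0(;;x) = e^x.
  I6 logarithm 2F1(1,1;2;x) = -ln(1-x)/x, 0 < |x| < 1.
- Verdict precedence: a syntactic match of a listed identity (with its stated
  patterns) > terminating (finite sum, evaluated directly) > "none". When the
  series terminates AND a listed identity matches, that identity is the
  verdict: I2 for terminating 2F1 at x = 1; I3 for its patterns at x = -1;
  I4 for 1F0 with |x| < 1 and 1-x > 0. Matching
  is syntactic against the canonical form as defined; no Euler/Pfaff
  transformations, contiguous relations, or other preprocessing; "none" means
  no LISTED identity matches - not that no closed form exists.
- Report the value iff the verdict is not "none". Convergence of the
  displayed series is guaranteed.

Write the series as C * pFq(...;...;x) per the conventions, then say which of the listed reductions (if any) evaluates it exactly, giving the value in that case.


Reduced: x = -1, 2F1, upper = {-4, 2}, lower = {7}, C = 7/5. Verdict (x = -1): Kummer's theorem (I3) applies (x = -1; c = 7 equals 1+a-b for upper {-4, 2}: listed pattern). Its exact value is 21/5.

First insight: t_0 being 7/5, the product of the first k integers (prefactor 7/5) is k!.
Consecutive-term ratio: r(k) = (-1) * (k-4) (k+2) / [(k+7) (k+1)] - rational in k, leading ratio (-1); with t_0 = 7/5, classification follows.


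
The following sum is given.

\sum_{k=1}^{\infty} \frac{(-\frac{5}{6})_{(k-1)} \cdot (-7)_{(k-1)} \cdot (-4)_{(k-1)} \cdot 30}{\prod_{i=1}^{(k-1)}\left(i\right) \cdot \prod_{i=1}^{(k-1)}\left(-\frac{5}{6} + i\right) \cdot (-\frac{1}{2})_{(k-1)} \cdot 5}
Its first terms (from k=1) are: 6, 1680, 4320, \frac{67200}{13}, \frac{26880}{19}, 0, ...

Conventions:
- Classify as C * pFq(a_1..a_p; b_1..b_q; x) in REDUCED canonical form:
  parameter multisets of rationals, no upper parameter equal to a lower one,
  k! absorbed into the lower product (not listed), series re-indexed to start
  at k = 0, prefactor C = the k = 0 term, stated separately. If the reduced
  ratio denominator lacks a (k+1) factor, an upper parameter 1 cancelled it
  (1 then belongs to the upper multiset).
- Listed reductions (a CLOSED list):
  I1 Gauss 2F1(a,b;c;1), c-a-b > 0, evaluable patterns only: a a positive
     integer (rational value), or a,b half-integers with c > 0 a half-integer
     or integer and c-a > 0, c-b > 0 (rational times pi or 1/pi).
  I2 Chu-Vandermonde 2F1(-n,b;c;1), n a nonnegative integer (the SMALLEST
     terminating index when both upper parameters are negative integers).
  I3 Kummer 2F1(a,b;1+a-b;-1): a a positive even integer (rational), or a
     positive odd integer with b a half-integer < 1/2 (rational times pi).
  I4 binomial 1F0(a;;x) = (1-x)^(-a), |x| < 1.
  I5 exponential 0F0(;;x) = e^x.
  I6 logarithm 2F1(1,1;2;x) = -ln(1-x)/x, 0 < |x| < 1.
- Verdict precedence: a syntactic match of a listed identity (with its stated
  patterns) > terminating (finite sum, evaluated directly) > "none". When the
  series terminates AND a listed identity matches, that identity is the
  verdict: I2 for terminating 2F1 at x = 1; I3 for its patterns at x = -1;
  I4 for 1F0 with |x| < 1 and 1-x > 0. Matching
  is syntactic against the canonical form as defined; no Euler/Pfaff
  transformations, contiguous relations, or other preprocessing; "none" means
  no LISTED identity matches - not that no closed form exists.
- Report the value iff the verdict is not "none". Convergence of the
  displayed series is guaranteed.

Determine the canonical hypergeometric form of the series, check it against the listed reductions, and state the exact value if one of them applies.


The series (x = 1) is 3F2: upper {-7, -4, -\frac{5}{6}}, lower {-\frac{1}{2}, \frac{1}{6}}, prefactor 6. Verdict: terminating - upper parameter -4 makes this a finite sum (last index 4), evaluated exactly. Value: \frac{3109722}{247}.

Structural cue: from the first term 6: the lower running product (C = 6) is a rising factorial.
Adjacent-term ratio: r(k) = 1 * (k-7) (k-4) (k-\frac{5}{6}) / [(k-\frac{1}{2}) (k+\frac{1}{6}) (k+1)] - rational; roots negated = parameters, x = 1, C = 6.


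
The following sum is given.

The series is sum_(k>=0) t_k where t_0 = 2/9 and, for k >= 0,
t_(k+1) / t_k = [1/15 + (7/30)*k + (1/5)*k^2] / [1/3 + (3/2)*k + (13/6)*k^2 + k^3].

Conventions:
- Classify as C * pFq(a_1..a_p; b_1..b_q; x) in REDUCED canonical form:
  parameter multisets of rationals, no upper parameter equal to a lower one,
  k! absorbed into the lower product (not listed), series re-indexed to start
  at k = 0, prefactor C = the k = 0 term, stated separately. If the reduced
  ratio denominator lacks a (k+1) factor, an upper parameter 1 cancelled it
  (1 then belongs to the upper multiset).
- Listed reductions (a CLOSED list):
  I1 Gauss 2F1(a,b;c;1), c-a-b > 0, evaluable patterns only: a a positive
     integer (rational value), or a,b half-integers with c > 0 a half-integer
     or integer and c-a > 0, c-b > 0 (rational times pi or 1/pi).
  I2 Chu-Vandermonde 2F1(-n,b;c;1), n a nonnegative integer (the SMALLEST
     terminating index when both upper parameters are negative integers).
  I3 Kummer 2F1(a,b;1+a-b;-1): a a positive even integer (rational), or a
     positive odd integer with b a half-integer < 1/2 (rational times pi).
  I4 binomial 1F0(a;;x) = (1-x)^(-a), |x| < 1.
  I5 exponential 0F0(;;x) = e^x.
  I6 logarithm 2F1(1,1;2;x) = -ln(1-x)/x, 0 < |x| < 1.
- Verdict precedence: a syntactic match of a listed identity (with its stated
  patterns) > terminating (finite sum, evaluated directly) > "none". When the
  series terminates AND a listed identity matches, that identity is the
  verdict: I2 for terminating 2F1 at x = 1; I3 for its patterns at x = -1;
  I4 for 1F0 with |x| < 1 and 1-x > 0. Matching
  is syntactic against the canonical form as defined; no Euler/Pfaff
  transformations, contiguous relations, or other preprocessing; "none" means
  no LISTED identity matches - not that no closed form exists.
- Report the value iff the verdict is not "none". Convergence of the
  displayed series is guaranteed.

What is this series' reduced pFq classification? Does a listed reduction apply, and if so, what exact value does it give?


This is 2/9 * 0F0(-; -; 1/5) in reduced canonical form. Verdict (x = 1/5): exponential (I5) applies (the 0F0 exponential series at x = 1/5). Its exact value is (2/9) * e^(1/5).

Key observation: t_0 = 2/9 here, and the parameter 1/2 appears in both the upper and lower lists and cancels (alongside the other common factor).
Ratio: r(k) = (1/5) * 1 / [(k+1)] - rational in k, leading ratio (1/5); with t_0 = 2/9, classification follows.


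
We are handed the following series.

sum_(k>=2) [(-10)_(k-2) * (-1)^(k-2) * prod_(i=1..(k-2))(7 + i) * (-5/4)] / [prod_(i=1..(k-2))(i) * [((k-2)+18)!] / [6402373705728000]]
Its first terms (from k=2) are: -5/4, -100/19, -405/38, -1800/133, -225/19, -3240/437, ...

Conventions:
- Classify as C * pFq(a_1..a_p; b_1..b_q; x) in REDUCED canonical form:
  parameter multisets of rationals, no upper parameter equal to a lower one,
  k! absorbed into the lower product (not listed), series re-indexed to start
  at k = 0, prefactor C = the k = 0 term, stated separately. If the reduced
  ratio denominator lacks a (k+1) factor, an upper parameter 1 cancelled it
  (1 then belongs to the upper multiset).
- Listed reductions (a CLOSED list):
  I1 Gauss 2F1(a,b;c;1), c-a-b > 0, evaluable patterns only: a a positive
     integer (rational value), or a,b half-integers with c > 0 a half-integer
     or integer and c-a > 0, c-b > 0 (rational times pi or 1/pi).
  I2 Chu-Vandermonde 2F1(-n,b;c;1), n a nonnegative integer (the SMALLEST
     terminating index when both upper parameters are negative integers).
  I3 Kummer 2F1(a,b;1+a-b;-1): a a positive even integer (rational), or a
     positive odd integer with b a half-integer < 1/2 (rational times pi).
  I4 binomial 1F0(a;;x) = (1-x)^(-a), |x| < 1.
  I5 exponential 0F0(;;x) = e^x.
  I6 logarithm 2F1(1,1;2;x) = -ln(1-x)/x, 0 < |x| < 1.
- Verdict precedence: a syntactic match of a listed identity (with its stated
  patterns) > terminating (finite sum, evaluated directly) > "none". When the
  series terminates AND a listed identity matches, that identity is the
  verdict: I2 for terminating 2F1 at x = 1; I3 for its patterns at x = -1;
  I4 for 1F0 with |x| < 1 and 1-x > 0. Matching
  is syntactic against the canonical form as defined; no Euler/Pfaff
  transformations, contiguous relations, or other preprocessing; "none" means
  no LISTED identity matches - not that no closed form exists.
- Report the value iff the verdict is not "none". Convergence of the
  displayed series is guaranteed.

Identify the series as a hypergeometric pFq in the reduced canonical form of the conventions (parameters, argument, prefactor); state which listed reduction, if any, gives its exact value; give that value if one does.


Prefactor -5/4, argument -1: 2F1 with upper {-10, 8} over lower {19}. Verdict: Kummer's theorem (I3) fires (x = -1; c = 19 equals 1+a-b for upper {-10, 8}: listed pattern). Its exact value is -765/14.

Structural cue: from the first term -5/4: the running product (prefactor -5/4) telescopes to a rising factorial.
Consecutive-term ratio: r(k) = (-1) * (k-10) (k+8) / [(k+19) (k+1)] - poly over poly, x = (-1) from leading terms; C = -5/4 at k = 0.


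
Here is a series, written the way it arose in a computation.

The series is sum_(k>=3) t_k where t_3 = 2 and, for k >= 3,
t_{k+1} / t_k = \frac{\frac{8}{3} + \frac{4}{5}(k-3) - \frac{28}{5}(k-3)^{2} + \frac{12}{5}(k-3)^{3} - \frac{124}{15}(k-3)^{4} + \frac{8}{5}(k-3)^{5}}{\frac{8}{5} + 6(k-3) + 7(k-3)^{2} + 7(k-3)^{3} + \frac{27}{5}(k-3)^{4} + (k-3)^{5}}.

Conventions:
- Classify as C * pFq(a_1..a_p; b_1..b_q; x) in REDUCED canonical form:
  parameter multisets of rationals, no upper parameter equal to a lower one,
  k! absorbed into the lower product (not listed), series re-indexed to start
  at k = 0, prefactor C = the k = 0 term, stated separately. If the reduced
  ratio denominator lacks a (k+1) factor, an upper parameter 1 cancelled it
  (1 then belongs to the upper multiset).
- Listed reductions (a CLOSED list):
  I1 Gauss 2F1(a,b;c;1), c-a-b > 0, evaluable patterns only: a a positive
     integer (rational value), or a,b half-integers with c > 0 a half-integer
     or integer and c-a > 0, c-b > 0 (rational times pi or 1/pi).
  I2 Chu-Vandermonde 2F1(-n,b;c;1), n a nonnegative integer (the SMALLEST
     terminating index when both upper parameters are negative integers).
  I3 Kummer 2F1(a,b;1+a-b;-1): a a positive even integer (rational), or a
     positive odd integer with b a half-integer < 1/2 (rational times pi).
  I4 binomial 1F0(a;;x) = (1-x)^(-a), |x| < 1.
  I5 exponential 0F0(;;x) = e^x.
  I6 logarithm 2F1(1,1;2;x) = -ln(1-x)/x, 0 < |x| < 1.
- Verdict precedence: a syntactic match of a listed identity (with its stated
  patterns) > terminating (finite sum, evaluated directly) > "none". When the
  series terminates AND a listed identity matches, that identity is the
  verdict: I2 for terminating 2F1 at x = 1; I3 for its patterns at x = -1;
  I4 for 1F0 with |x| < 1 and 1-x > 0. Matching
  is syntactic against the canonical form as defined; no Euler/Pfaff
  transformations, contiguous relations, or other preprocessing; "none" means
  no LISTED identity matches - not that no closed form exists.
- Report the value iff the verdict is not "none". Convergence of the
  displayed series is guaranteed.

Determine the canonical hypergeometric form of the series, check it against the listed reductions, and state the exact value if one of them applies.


The tell: with t_0 = 2, factor the ratio over Q (C = 2): negated roots = parameters.
Consecutive-term ratio: r(k) = \frac{8}{5} * (k-5) (k-\frac{2}{3}) (k+\frac{1}{2}) / [(k+\frac{2}{5}) (k+4) (k+1)] - rational; roots negated = parameters, x = \frac{8}{5}, C = 2.

x = \frac{8}{5} here; the reduced form reads 3F2, upper {-5, -\frac{2}{3}, \frac{1}{2}}, lower {\frac{2}{5}, 4}, C = 2. Verdict: terminating - no listed pattern fits, but -5 in the upper list cuts the series at k = 5; direct evaluation. Exact value: \frac{1522592}{318087}.


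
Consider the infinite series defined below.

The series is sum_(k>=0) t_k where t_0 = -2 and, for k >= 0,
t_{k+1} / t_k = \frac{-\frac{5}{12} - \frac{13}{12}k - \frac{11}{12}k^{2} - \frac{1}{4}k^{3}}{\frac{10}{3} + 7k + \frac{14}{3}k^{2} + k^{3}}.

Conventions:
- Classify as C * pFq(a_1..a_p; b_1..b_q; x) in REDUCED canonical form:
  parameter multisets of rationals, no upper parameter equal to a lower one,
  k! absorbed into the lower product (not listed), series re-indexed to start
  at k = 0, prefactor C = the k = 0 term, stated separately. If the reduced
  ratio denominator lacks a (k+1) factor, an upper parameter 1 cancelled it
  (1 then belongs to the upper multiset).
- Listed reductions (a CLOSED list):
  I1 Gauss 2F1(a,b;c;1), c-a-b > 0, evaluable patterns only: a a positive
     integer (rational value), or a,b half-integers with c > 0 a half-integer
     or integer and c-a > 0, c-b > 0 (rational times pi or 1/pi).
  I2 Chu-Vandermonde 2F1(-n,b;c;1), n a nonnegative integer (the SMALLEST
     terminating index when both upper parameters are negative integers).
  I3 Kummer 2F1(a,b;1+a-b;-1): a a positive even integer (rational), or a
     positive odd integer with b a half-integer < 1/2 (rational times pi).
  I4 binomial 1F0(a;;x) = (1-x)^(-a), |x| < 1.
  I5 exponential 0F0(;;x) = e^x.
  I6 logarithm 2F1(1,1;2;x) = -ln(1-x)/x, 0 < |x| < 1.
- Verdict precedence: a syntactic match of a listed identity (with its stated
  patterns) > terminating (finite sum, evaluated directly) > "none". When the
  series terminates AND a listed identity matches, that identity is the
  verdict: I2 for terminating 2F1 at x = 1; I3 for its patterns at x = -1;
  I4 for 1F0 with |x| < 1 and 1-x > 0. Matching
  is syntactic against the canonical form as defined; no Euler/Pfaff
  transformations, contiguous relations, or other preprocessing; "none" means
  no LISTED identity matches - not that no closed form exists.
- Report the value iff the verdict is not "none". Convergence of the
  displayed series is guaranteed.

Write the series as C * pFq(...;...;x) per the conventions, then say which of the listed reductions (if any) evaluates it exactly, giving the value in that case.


Prefactor -2, argument -\frac{1}{4}: 2F1 with upper {1, 1} over lower {2}. Verdict: logarithm (I6) matches (the logarithm: parameters (1,1;2), x = -\frac{1}{4}). Its exact value is \left(-8\right) \cdot \ln\left(\frac{5}{4}\right).

Structural cue: with t_0 = -2, the parameter 5/3 appears in both the upper and lower lists and cancels.
Consecutive-term ratio: r(k) = -\frac{1}{4} * (k+1) (k+1) / [(k+2) (k+1)] - poly over poly, x = -\frac{1}{4} from leading terms; C = -2 at k = 0.


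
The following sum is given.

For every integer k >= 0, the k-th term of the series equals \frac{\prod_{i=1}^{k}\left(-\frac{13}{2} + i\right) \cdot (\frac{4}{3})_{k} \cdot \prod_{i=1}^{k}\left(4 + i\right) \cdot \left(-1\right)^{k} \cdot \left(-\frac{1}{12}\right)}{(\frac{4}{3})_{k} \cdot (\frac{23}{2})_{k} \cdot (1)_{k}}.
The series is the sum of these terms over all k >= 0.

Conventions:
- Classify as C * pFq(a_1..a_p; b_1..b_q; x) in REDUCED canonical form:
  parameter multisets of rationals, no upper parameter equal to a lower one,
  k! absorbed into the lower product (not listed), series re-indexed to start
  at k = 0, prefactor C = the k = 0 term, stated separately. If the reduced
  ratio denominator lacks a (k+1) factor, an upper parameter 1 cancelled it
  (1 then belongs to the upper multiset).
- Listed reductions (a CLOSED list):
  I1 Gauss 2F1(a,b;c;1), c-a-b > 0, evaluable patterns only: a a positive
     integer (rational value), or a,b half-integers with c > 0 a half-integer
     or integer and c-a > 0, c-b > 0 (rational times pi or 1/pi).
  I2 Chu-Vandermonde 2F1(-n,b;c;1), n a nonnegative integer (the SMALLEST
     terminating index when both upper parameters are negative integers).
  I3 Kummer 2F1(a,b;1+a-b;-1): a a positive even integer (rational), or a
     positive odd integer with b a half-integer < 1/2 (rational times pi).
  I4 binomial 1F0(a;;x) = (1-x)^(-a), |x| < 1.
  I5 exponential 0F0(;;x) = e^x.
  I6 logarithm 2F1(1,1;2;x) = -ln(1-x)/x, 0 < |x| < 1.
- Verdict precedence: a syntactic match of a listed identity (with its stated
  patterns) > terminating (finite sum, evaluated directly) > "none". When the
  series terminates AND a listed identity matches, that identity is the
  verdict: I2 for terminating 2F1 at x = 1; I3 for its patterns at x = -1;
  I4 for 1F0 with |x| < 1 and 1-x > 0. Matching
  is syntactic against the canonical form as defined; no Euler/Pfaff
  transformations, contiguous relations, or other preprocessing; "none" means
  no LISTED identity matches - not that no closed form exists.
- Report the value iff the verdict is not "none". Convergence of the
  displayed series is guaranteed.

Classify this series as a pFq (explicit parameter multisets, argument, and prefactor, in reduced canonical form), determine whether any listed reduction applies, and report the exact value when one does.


First insight: x = -1 and the running product (C = -1/12) telescopes to a rising factorial.
Step ratio: r(k) = -1 * (k-\frac{11}{2}) (k+5) / [(k+\frac{23}{2}) (k+1)] - rational; roots negated = parameters, x = -1, C = -\frac{1}{12}.

x = -1 here; the reduced form reads 2F1, upper {-\frac{11}{2}, 5}, lower {\frac{23}{2}}, C = -\frac{1}{12}. Verdict at x = -1: Kummer's theorem (I3) matches (x = -1; c = \frac{23}{2} equals 1+a-b for upper {-\frac{11}{2}, 5}: listed pattern). Its exact value is \left(-\frac{14549535}{67108864}\right) \cdot \pi.


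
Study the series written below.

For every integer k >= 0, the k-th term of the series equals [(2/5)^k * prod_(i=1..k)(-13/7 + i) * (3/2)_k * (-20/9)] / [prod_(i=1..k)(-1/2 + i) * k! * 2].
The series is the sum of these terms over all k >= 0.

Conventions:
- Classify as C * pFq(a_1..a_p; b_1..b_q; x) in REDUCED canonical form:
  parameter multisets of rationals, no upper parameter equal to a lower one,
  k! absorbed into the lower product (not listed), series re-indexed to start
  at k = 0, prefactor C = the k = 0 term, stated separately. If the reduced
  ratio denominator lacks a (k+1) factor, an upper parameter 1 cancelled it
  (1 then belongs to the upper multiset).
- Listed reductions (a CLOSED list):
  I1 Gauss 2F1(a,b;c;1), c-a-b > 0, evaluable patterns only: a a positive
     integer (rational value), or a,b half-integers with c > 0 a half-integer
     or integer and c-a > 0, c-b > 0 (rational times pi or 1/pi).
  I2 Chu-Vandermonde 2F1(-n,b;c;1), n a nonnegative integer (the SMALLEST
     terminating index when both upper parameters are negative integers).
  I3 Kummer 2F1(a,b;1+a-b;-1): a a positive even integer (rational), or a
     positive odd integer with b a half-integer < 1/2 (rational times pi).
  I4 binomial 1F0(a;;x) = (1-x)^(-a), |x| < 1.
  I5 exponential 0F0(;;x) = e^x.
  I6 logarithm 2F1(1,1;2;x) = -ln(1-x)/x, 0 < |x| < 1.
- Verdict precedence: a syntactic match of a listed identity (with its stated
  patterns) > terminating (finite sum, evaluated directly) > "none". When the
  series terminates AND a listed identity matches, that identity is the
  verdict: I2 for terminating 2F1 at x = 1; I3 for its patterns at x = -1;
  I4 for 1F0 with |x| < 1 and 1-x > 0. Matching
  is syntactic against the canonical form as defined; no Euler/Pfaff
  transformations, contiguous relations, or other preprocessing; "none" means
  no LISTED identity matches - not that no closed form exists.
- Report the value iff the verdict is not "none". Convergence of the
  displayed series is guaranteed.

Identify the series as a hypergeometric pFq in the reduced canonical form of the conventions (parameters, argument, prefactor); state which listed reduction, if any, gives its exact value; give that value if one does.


At argument 2/5: a 2F1 with upper {-6/7, 3/2}, lower {1/2}, scaled by C = -10/9. Verdict: none. No listed pattern accepts 2F1(-6/7, 3/2; 1/2; 2/5).

First insight: x = (2/5) and the lower running product (C = -10/9, x = 2/5) is a rising factorial.
Consecutive-term ratio: r(k) = (2/5) * (k-6/7) (k+3/2) / [(k+1/2) (k+1)] - rational in k, leading ratio (2/5); with t_0 = -10/9, classification follows.


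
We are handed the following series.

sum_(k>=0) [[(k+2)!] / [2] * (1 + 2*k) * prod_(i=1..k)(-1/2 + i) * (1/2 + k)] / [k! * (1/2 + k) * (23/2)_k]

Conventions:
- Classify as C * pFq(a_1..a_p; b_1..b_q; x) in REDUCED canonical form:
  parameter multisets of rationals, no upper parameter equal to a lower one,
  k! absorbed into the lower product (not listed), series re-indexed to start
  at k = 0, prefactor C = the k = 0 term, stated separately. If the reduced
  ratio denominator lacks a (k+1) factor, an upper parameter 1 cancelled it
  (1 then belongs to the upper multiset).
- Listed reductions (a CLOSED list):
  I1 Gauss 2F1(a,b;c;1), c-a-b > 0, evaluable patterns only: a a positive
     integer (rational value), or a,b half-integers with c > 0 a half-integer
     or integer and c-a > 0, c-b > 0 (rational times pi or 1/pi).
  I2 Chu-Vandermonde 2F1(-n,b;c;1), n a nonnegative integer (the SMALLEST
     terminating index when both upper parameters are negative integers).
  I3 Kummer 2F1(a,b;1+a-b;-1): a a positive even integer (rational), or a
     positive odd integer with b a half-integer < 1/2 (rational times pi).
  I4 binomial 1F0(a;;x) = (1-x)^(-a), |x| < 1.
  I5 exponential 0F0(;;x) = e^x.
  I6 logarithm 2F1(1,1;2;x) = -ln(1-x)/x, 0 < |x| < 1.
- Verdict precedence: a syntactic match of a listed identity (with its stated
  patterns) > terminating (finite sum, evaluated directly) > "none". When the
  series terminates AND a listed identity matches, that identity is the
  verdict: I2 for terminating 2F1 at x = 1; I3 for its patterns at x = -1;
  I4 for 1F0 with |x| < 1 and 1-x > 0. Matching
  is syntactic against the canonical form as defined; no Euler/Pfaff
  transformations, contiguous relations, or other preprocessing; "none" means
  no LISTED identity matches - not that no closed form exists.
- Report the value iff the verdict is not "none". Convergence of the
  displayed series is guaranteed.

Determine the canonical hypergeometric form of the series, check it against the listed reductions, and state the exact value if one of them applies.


With C = 1: the canonical form is 2F1(3/2, 3; 23/2; 1). Verdict (x = 1): Gauss's theorem (I1) applies (x = 1: the Gamma ratio telescopes since c-a-b = 7 > 0 and a = 3 in Z>0). Sum: 323/192.

Key step: with t_0 = 1, k + 1/2 divides numerator and denominator alike; C = 1, x = 1 after cancelling.
Adjacent-term ratio: r(k) = 1 * (k+3/2) (k+3) / [(k+23/2) (k+1)] ; factor over Q: parameters, x = 1, and C = 1.


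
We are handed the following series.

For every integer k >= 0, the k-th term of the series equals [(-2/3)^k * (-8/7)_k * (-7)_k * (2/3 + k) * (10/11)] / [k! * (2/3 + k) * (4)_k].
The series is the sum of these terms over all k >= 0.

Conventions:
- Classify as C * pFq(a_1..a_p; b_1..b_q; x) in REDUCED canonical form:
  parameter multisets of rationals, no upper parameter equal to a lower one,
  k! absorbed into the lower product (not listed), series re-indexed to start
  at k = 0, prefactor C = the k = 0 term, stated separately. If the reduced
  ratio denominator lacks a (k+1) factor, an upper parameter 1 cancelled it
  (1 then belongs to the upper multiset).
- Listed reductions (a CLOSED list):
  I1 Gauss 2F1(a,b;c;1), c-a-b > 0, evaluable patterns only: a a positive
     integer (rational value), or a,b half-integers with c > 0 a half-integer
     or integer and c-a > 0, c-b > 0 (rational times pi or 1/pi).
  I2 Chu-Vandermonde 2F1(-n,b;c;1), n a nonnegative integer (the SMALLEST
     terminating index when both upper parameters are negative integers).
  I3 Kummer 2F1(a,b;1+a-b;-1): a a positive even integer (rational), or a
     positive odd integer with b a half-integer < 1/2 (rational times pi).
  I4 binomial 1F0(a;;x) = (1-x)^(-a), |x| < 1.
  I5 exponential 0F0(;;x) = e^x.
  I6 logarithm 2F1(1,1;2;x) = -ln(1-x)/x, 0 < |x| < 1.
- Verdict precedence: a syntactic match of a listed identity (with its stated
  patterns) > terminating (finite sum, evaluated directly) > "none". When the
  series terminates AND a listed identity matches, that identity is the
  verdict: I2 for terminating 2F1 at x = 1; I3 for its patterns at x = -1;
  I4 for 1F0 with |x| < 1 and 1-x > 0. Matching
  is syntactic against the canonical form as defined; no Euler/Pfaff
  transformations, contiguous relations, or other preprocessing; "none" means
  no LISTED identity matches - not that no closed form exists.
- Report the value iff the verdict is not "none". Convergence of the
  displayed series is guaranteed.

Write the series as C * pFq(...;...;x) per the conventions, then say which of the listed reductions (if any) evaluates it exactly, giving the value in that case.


Canonical form: C = 10/11 times 2F1 with upper {-7, -8/7}, lower {4}, x = -2/3. Verdict: terminating. With -7 upstairs the series is a 8-term polynomial sum; evaluated term by term. Hence: -10194272590/46227939219.

Structural cue: t_0 = 10/11 here, and striking the common factor k + 2/3 reduces the term (C = 10/11).
Adjacent-term ratio: r(k) = (-2/3) * (k-7) (k-8/7) / [(k+4) (k+1)] ; factor over Q: parameters, x = (-2/3), and C = 10/11.


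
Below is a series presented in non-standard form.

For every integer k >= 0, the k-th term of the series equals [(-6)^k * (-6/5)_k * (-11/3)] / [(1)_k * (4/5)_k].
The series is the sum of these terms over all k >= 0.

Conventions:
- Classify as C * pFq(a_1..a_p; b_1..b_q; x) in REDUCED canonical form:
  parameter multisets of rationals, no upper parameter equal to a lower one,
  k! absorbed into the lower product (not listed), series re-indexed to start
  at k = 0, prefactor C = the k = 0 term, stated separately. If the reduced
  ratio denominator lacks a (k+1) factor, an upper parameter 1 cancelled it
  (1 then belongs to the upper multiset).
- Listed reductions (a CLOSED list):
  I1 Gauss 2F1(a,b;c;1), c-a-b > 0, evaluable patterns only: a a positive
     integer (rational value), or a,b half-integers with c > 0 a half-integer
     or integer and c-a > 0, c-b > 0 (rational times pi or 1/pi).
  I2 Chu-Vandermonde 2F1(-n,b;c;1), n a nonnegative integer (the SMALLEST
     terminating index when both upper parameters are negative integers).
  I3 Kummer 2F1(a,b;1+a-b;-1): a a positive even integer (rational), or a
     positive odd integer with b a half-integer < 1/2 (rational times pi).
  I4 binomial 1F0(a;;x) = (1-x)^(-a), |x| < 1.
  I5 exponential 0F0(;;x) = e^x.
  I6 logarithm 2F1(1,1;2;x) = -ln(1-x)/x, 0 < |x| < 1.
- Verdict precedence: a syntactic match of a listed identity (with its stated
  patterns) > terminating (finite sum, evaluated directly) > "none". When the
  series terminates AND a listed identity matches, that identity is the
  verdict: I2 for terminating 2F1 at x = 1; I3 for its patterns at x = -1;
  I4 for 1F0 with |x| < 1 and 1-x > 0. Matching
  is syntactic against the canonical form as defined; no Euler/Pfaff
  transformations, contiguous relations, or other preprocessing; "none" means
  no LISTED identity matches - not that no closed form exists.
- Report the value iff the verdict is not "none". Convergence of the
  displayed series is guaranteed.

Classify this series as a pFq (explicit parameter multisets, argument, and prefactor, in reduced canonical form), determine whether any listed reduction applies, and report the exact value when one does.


Key observation: with t_0 = -11/3, (1)_k (C = -11/3) is k! itself.
Step ratio: r(k) = (-6) * (k-6/5) / [(k+4/5) (k+1)] - rational in k, leading ratio (-6); with t_0 = -11/3, classification follows.

Reduced: x = -6, 1F1, upper = {-6/5}, lower = {4/5}, C = -11/3. Verdict: no listed reduction: x = -6 and upper {-6/5} fail every I1-I6 pattern.


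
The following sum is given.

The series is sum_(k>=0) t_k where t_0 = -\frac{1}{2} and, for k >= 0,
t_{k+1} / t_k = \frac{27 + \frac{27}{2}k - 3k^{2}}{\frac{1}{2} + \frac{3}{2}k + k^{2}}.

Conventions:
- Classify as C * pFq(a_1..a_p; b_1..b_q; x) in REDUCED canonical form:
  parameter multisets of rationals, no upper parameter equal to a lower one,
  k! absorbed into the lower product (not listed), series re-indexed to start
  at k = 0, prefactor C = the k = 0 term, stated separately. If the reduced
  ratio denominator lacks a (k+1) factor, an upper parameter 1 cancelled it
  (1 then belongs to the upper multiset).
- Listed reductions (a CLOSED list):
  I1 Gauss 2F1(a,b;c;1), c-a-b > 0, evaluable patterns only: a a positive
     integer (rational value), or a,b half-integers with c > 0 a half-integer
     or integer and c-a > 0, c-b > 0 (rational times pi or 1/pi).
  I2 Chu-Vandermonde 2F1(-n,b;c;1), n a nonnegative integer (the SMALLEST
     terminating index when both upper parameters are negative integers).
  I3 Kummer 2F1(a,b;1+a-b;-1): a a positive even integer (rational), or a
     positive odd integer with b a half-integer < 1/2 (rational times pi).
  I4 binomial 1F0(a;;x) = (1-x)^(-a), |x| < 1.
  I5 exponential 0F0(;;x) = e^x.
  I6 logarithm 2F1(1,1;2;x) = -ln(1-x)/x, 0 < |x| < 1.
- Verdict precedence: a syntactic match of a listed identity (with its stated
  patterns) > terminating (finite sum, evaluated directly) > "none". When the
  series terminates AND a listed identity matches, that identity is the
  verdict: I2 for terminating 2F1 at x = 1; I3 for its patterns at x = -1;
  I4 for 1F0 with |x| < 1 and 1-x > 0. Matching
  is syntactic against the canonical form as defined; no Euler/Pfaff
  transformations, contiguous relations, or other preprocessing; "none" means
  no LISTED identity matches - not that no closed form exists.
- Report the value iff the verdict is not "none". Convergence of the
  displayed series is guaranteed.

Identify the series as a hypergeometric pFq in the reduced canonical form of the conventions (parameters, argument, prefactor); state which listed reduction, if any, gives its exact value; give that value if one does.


At argument -3: a 2F1 with upper {-6, \frac{3}{2}}, lower {\frac{1}{2}}, scaled by C = -\frac{1}{2}. Verdict: terminating (-6 upstairs). 7 nonzero terms in all; added directly. Sum: -20480.

First insight: with t_0 = -\frac{1}{2}, roots of the ratio polynomials (C = -1/2, x = -3) are the negated parameters.
Consecutive-term ratio: r(k) = -3 * (k-6) (k+\frac{3}{2}) / [(k+\frac{1}{2}) (k+1)] - rational in k, leading ratio -3; with t_0 = -\frac{1}{2}, classification follows.


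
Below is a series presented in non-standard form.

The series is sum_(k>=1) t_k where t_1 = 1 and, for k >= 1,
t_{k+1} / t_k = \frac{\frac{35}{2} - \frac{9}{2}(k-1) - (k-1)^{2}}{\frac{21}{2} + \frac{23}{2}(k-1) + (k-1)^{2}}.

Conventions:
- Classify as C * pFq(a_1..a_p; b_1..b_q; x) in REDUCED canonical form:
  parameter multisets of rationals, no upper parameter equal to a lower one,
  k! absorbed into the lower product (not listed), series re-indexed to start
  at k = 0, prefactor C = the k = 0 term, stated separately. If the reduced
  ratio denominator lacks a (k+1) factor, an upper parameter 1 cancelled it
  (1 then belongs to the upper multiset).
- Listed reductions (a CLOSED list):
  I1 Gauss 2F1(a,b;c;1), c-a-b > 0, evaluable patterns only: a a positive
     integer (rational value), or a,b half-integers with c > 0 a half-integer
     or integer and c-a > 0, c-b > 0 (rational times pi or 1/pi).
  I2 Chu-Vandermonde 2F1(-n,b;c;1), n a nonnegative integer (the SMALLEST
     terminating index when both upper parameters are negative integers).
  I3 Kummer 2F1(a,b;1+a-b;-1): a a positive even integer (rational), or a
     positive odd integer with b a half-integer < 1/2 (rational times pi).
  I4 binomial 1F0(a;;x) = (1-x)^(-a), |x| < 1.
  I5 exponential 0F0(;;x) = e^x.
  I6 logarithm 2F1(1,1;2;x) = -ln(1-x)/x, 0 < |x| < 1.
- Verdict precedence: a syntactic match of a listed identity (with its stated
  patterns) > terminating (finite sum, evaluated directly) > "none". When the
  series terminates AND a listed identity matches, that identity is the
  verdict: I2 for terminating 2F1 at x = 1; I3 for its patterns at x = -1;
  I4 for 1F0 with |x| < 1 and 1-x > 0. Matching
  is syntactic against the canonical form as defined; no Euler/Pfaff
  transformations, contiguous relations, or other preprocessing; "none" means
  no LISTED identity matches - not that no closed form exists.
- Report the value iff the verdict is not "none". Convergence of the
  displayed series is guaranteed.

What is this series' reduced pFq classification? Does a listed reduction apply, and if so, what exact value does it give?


Key observation: with t_0 = 1, roots of the ratio polynomials (C = 1) are the negated parameters.
Adjacent-term ratio: r(k) = -1 * (k-\frac{5}{2}) (k+7) / [(k+\frac{21}{2}) (k+1)] - rational; roots negated = parameters, x = -1, C = 1.

The series (x = -1) is 2F1: upper {-\frac{5}{2}, 7}, lower {\frac{21}{2}}, prefactor 1. Verdict (x = -1): Kummer's theorem (I3) applies (x = -1; c = \frac{21}{2} equals 1+a-b for upper {-\frac{5}{2}, 7}: listed pattern). Its exact value is \frac{4849845}{4194304} \cdot \pi.
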